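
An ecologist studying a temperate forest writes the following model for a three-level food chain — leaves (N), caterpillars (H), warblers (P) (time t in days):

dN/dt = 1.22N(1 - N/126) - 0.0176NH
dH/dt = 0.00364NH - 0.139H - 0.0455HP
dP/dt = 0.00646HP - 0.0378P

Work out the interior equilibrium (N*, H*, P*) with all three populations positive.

From dP/dt = 0: 0.00646H* = 0.0378, so H* = 5.85.
From dN/dt = 0: 1.22(1 - N*/126) = 0.0176·5.85, giving N* = 126·(1 - 0.0844) = 115.
From dH/dt = 0: 0.00364·115 - 0.139 = 0.0455P*, so P* = 0.281/0.0455 = 6.17.

N* ≈ 115, H* ≈ 5.85, P* ≈ 6.17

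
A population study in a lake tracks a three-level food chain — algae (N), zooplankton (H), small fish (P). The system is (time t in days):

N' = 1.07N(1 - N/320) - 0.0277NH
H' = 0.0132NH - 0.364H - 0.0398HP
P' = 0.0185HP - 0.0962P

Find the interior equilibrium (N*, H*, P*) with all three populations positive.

N* ≈ 277, H* ≈ 5.2, P* ≈ 82.7

From dP/dt = 0: 0.0185H* = 0.0962, so H* = 5.2.
From dN/dt = 0: 1.07(1 - N*/320) = 0.0277·5.2, giving N* = 320·(1 - 0.135) = 277.
From dH/dt = 0: 0.0132·277 - 0.364 = 0.0398P*, so P* = 3.29/0.0398 = 82.7.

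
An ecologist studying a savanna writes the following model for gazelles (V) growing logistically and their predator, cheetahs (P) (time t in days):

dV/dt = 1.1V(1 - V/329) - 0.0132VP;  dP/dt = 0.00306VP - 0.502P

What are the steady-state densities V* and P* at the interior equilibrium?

From dP/dt = 0 with P > 0: 0.00306V* = 0.502, so V* = 164.
Substitute into dV/dt = 0: 1.1(1 - 164/329) = 0.0132P*.
The bracket is 0.501, giving P* = 0.551/0.0132 = 41.8.

V* ≈ 164, P* ≈ 41.8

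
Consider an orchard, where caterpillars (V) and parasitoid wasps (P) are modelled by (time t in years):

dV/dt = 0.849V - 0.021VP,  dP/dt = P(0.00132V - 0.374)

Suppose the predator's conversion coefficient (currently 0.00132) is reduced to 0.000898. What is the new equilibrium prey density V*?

V* ≈ 416

At the interior fixed point, setting dP/dt = 0 with P > 0 fixes V* = (predator death rate)/(VP coefficient) — independent of the other coefficients.
With the change, V* = 0.374/0.000898 = 416; it rises from 283.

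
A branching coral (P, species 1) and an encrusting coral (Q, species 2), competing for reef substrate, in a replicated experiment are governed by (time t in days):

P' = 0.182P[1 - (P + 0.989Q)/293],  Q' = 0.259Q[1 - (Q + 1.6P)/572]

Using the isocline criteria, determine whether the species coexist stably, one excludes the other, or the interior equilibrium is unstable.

Compare the nullcline intercepts: K1/α12 = 293/0.989 = 296 < K2 = 572; K2/α21 = 572/1.6 = 358 > K1 = 293.
Since the inequalities point opposite ways, species 2 can invade but species 1 cannot.

species 2 excludes species 1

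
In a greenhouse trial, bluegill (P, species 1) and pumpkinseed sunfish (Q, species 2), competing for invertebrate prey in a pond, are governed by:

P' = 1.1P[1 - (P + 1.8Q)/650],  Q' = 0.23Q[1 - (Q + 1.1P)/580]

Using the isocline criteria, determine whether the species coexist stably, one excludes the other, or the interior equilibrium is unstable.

Compare the nullcline intercepts: K1/α12 = 650/1.8 = 361 < K2 = 580; K2/α21 = 580/1.1 = 527 < K1 = 650.
Since both are reversed, neither can invade when rare; the interior point is a saddle.

unstable coexistence (outcome depends on initial conditions)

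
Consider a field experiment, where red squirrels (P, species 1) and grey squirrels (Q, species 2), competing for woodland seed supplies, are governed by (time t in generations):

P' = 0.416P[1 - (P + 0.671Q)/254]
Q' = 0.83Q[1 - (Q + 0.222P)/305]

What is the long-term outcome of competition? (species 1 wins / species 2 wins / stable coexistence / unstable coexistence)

Compare the nullcline intercepts: K1/α12 = 254/0.671 = 379 > K2 = 305; K2/α21 = 305/0.222 = 1370 > K1 = 254.
Since both inequalities hold, each species can invade when rare, so the interior equilibrium is stable.

stable coexistence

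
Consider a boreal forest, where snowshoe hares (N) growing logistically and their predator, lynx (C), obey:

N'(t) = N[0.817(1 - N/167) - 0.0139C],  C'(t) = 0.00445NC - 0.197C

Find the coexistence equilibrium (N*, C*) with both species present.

From dC/dt = 0 with C > 0: 0.00445N* = 0.197, so N* = 44.3.
Substitute into dN/dt = 0: 0.817(1 - 44.3/167) = 0.0139C*.
The bracket is 0.735, giving C* = 0.6/0.0139 = 43.2.

N* ≈ 44.3, C* ≈ 43.2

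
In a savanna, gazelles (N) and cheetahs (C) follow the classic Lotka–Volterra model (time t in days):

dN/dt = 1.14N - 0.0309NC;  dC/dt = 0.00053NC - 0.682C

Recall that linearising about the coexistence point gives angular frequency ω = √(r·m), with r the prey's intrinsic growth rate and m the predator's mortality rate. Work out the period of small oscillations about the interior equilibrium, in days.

Here r = 1.14 and m = 0.682, so r·m = 0.777.
ω = √0.777 = 0.882 per day, hence T = 2π/ω ≈ 7.13 days.

T ≈ 7.13 days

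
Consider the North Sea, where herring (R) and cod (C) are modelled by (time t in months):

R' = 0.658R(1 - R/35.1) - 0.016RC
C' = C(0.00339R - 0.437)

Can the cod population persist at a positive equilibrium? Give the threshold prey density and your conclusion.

The predator equation gives dC/dt > 0 only when R > 0.437/0.00339 = 129.
Without the predator, R → K = 35.1. Since 35.1 < 129, the predator cannot invade.

Threshold R = 129; K < 129, so no, the predator goes extinct.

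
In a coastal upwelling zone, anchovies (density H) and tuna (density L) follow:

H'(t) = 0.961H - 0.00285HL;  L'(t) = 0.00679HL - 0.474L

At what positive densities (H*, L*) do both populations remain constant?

H* ≈ 69.8, L* ≈ 337

Set dL/dt = 0 with L > 0: 0.00679H - 0.474 = 0, so H* = 0.474/0.00679 = 69.8.
Set dH/dt = 0 with H > 0: 0.961 - 0.00285L = 0, so L* = 0.961/0.00285 = 337.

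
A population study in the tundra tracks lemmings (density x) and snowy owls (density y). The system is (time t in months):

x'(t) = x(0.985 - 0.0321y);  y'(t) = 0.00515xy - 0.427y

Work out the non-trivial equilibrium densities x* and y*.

Set dy/dt = 0 with y > 0: 0.00515x - 0.427 = 0, so x* = 0.427/0.00515 = 82.9.
Set dx/dt = 0 with x > 0: 0.985 - 0.0321y = 0, so y* = 0.985/0.0321 = 30.7.

x* ≈ 82.9, y* ≈ 30.7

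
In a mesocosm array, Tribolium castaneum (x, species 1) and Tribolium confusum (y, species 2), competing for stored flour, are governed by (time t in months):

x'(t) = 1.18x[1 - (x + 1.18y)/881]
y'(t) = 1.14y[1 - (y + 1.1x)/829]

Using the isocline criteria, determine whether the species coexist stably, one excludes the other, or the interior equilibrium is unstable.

Compare the nullcline intercepts: K1/α12 = 881/1.18 = 747 < K2 = 829; K2/α21 = 829/1.1 = 754 < K1 = 881.
Since both are reversed, neither can invade when rare; the interior point is a saddle.

unstable coexistence (outcome depends on initial conditions)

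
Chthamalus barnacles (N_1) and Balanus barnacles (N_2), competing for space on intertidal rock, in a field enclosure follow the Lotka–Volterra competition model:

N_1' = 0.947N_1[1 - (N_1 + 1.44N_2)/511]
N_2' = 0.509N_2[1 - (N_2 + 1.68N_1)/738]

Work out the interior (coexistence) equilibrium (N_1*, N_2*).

Setting both brackets to zero gives the nullclines N_1 + 1.44N_2 = 511 and 1.68N_1 + N_2 = 738.
Substituting N_2 = 738 - 1.68N_1 into the first: N_1(1 - 1.44·1.68) = 511 - 1.44·738.
So N_1* = -552/-1.42 = 389, and then N_2* = 738 - 1.68·389 = 84.9.

N_1* ≈ 389, N_2* ≈ 84.9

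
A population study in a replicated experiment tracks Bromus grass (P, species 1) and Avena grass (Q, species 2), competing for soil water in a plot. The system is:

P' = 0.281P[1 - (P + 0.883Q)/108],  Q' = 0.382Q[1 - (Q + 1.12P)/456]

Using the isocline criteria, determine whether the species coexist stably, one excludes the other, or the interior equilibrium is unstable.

species 2 excludes species 1

Compare the nullcline intercepts: K1/α12 = 108/0.883 = 122 < K2 = 456; K2/α21 = 456/1.12 = 407 > K1 = 108.
Since the inequalities point opposite ways, species 2 can invade but species 1 cannot.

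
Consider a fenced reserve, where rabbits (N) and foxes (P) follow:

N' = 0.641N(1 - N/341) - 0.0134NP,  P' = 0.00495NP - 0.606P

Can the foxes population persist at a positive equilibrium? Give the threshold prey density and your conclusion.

The predator equation gives dP/dt > 0 only when N > 0.606/0.00495 = 122.
Without the predator, N → K = 341. Since 341 > 122, the predator can invade and persist.

Threshold N = 122; K > 122, so yes, the predator persists.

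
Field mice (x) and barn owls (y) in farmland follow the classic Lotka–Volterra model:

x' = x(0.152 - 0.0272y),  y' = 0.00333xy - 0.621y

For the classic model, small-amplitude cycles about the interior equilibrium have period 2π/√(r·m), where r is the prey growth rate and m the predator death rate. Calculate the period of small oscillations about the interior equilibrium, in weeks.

T ≈ 20.5 weeks

Here r = 0.152 and m = 0.621, so r·m = 0.0944.
ω = √0.0944 = 0.307 per week, hence T = 2π/ω ≈ 20.5 weeks.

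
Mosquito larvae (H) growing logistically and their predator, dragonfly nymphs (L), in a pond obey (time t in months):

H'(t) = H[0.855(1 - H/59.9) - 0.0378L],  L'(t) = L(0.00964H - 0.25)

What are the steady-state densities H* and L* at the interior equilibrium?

H* ≈ 25.9, L* ≈ 12.8

From dL/dt = 0 with L > 0: 0.00964H* = 0.25, so H* = 25.9.
Substitute into dH/dt = 0: 0.855(1 - 25.9/59.9) = 0.0378L*.
The bracket is 0.567, giving L* = 0.485/0.0378 = 12.8.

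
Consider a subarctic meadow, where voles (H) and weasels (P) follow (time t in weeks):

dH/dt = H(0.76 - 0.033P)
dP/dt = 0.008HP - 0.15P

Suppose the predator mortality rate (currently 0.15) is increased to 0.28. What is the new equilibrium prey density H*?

H* ≈ 35

At the interior fixed point, setting dP/dt = 0 with P > 0 fixes H* = (predator death rate)/(HP coefficient) — independent of the other coefficients.
With the change, H* = 0.28/0.008 = 35; it rises from 18.8.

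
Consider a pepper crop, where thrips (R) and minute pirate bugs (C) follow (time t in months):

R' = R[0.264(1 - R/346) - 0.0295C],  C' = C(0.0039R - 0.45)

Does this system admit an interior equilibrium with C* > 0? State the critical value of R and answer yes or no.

Threshold R = 115; K > 115, so yes, the predator persists.

The predator equation gives dC/dt > 0 only when R > 0.45/0.0039 = 115.
Without the predator, R → K = 346. Since 346 > 115, the predator can invade and persist.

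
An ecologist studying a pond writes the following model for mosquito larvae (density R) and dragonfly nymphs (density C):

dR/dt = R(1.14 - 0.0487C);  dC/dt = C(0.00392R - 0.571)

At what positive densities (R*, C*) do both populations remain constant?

Set dC/dt = 0 with C > 0: 0.00392R - 0.571 = 0, so R* = 0.571/0.00392 = 146.
Set dR/dt = 0 with R > 0: 1.14 - 0.0487C = 0, so C* = 1.14/0.0487 = 23.4.

R* ≈ 146, C* ≈ 23.4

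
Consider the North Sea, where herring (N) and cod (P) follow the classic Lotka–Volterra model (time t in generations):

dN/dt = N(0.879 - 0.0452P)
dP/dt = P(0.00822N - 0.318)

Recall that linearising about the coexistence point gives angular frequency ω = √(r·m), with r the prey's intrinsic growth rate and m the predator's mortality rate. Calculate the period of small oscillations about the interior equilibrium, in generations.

T ≈ 11.9 generations

Here r = 0.879 and m = 0.318, so r·m = 0.28.
ω = √0.28 = 0.529 per generation, hence T = 2π/ω ≈ 11.9 generations.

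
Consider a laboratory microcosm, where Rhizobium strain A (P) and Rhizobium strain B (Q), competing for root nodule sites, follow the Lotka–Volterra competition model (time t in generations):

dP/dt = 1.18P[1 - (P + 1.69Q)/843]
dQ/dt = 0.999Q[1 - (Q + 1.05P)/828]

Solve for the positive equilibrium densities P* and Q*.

P* ≈ 718, Q* ≈ 73.8

Setting both brackets to zero gives the nullclines P + 1.69Q = 843 and 1.05P + Q = 828.
Substituting Q = 828 - 1.05P into the first: P(1 - 1.69·1.05) = 843 - 1.69·828.
So P* = -556/-0.774 = 718, and then Q* = 828 - 1.05·718 = 73.8.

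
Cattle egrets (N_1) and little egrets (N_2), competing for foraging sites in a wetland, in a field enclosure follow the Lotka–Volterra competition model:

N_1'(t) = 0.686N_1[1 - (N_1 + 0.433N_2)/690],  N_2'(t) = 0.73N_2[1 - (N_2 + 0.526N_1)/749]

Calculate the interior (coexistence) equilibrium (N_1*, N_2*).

N_1* ≈ 474, N_2* ≈ 500

Setting both brackets to zero gives the nullclines N_1 + 0.433N_2 = 690 and 0.526N_1 + N_2 = 749.
Substituting N_2 = 749 - 0.526N_1 into the first: N_1(1 - 0.433·0.526) = 690 - 0.433·749.
So N_1* = 366/0.772 = 474, and then N_2* = 749 - 0.526·474 = 500.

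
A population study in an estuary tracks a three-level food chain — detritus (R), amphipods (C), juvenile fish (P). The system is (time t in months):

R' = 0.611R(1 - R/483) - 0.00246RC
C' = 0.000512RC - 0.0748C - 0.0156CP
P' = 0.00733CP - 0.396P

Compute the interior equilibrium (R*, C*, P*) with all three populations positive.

R* ≈ 378, C* ≈ 54, P* ≈ 7.61

From dP/dt = 0: 0.00733C* = 0.396, so C* = 54.
From dR/dt = 0: 0.611(1 - R*/483) = 0.00246·54, giving R* = 483·(1 - 0.218) = 378.
From dC/dt = 0: 0.000512·378 - 0.0748 = 0.0156P*, so P* = 0.119/0.0156 = 7.61.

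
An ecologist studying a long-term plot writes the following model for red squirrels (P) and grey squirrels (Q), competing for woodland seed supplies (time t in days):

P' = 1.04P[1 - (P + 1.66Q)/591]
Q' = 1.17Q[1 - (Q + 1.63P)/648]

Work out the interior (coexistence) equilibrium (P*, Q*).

Setting both brackets to zero gives the nullclines P + 1.66Q = 591 and 1.63P + Q = 648.
Substituting Q = 648 - 1.63P into the first: P(1 - 1.66·1.63) = 591 - 1.66·648.
So P* = -485/-1.71 = 284, and then Q* = 648 - 1.63·284 = 185.

P* ≈ 284, Q* ≈ 185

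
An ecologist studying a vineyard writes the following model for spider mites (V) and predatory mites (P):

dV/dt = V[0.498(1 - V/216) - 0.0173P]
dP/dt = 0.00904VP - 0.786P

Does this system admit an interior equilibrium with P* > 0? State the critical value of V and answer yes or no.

Threshold V = 86.9; K > 86.9, so yes, the predator persists.

The predator equation gives dP/dt > 0 only when V > 0.786/0.00904 = 86.9.
Without the predator, V → K = 216. Since 216 > 86.9, the predator can invade and persist.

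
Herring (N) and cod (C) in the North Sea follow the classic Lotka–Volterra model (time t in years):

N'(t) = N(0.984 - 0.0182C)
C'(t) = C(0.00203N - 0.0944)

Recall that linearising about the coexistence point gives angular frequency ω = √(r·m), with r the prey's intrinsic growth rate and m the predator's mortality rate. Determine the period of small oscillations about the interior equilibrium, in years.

T ≈ 20.6 years

Here r = 0.984 and m = 0.0944, so r·m = 0.0929.
ω = √0.0929 = 0.305 per year, hence T = 2π/ω ≈ 20.6 years.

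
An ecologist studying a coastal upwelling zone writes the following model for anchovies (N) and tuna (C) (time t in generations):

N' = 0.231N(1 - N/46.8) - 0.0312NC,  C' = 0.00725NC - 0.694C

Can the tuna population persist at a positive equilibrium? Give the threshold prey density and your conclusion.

Threshold N = 95.7; K < 95.7, so no, the predator goes extinct.

The predator equation gives dC/dt > 0 only when N > 0.694/0.00725 = 95.7.
Without the predator, N → K = 46.8. Since 46.8 < 95.7, the predator cannot invade.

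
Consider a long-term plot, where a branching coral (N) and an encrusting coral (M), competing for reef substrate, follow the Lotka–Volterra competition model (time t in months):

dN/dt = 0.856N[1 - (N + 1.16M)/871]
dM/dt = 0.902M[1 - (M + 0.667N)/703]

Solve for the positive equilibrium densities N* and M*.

Setting both brackets to zero gives the nullclines N + 1.16M = 871 and 0.667N + M = 703.
Substituting M = 703 - 0.667N into the first: N(1 - 1.16·0.667) = 871 - 1.16·703.
So N* = 55.5/0.226 = 245, and then M* = 703 - 0.667·245 = 539.

N* ≈ 245, M* ≈ 539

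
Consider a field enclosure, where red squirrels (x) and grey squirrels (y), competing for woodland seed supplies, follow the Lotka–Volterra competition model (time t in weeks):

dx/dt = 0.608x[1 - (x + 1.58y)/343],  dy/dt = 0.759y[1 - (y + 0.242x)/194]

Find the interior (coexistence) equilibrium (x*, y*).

x* ≈ 59.1, y* ≈ 180

Setting both brackets to zero gives the nullclines x + 1.58y = 343 and 0.242x + y = 194.
Substituting y = 194 - 0.242x into the first: x(1 - 1.58·0.242) = 343 - 1.58·194.
So x* = 36.5/0.618 = 59.1, and then y* = 194 - 0.242·59.1 = 180.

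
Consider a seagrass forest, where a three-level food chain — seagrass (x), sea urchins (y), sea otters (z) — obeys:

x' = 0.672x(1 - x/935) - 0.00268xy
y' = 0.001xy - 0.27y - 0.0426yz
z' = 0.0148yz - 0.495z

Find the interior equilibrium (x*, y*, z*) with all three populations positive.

From dz/dt = 0: 0.0148y* = 0.495, so y* = 33.4.
From dx/dt = 0: 0.672(1 - x*/935) = 0.00268·33.4, giving x* = 935·(1 - 0.133) = 810.
From dy/dt = 0: 0.001·810 - 0.27 = 0.0426z*, so z* = 0.54/0.0426 = 12.7.

x* ≈ 810, y* ≈ 33.4, z* ≈ 12.7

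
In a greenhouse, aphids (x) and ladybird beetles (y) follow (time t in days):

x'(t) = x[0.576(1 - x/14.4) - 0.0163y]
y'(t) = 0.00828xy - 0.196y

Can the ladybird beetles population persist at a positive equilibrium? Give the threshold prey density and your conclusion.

The predator equation gives dy/dt > 0 only when x > 0.196/0.00828 = 23.7.
Without the predator, x → K = 14.4. Since 14.4 < 23.7, the predator cannot invade.

Threshold x = 23.7; K < 23.7, so no, the predator goes extinct.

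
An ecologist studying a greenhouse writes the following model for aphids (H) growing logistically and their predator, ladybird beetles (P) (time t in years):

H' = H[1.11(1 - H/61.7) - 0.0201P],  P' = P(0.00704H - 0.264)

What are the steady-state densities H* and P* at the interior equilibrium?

H* ≈ 37.5, P* ≈ 21.7

From dP/dt = 0 with P > 0: 0.00704H* = 0.264, so H* = 37.5.
Substitute into dH/dt = 0: 1.11(1 - 37.5/61.7) = 0.0201P*.
The bracket is 0.392, giving P* = 0.435/0.0201 = 21.7.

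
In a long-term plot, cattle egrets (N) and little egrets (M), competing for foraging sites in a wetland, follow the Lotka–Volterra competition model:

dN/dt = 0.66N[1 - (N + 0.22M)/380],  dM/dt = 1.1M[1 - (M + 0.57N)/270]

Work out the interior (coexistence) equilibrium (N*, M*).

Setting both brackets to zero gives the nullclines N + 0.22M = 380 and 0.57N + M = 270.
Substituting M = 270 - 0.57N into the first: N(1 - 0.22·0.57) = 380 - 0.22·270.
So N* = 321/0.875 = 367, and then M* = 270 - 0.57·367 = 61.1.

N* ≈ 367, M* ≈ 61.1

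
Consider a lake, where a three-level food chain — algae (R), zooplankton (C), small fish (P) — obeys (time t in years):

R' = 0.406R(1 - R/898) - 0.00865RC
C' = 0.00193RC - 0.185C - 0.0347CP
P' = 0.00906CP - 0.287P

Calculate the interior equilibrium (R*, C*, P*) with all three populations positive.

R* ≈ 292, C* ≈ 31.7, P* ≈ 10.9

From dP/dt = 0: 0.00906C* = 0.287, so C* = 31.7.
From dR/dt = 0: 0.406(1 - R*/898) = 0.00865·31.7, giving R* = 898·(1 - 0.675) = 292.
From dC/dt = 0: 0.00193·292 - 0.185 = 0.0347P*, so P* = 0.378/0.0347 = 10.9.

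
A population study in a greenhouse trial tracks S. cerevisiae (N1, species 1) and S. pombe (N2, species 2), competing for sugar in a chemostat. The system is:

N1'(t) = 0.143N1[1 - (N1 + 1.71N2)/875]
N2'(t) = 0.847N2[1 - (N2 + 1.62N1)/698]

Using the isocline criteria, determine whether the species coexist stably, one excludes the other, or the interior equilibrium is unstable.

Compare the nullcline intercepts: K1/α12 = 875/1.71 = 512 < K2 = 698; K2/α21 = 698/1.62 = 431 < K1 = 875.
Since both are reversed, neither can invade when rare; the interior point is a saddle.

unstable coexistence (outcome depends on initial conditions)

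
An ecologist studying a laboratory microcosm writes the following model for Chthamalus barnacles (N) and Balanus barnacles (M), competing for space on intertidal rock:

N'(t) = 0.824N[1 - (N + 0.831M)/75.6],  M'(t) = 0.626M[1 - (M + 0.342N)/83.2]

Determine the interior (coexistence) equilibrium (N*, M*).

N* ≈ 9.03, M* ≈ 80.1

Setting both brackets to zero gives the nullclines N + 0.831M = 75.6 and 0.342N + M = 83.2.
Substituting M = 83.2 - 0.342N into the first: N(1 - 0.831·0.342) = 75.6 - 0.831·83.2.
So N* = 6.46/0.716 = 9.03, and then M* = 83.2 - 0.342·9.03 = 80.1.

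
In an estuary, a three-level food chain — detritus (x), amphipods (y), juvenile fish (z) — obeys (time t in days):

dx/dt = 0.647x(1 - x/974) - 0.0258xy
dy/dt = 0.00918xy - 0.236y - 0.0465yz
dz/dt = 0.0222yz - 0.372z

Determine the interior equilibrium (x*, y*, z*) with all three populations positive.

From dz/dt = 0: 0.0222y* = 0.372, so y* = 16.8.
From dx/dt = 0: 0.647(1 - x*/974) = 0.0258·16.8, giving x* = 974·(1 - 0.668) = 323.
From dy/dt = 0: 0.00918·323 - 0.236 = 0.0465z*, so z* = 2.73/0.0465 = 58.7.

x* ≈ 323, y* ≈ 16.8, z* ≈ 58.7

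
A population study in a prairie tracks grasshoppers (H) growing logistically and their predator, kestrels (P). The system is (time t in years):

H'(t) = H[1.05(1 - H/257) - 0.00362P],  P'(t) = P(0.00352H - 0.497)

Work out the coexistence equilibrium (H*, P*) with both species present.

H* ≈ 141, P* ≈ 131

From dP/dt = 0 with P > 0: 0.00352H* = 0.497, so H* = 141.
Substitute into dH/dt = 0: 1.05(1 - 141/257) = 0.00362P*.
The bracket is 0.451, giving P* = 0.473/0.00362 = 131.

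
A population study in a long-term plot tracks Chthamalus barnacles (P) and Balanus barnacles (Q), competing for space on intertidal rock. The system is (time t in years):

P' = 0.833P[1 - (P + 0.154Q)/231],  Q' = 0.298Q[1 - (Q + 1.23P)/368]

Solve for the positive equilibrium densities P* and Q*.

P* ≈ 215, Q* ≈ 103

Setting both brackets to zero gives the nullclines P + 0.154Q = 231 and 1.23P + Q = 368.
Substituting Q = 368 - 1.23P into the first: P(1 - 0.154·1.23) = 231 - 0.154·368.
So P* = 174/0.811 = 215, and then Q* = 368 - 1.23·215 = 103.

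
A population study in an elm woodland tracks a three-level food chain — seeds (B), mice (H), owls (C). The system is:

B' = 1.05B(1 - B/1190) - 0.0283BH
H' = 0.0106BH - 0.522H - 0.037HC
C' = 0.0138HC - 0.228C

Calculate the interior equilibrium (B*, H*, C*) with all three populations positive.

B* ≈ 660, H* ≈ 16.5, C* ≈ 175

From dC/dt = 0: 0.0138H* = 0.228, so H* = 16.5.
From dB/dt = 0: 1.05(1 - B*/1190) = 0.0283·16.5, giving B* = 1190·(1 - 0.445) = 660.
From dH/dt = 0: 0.0106·660 - 0.522 = 0.037C*, so C* = 6.47/0.037 = 175.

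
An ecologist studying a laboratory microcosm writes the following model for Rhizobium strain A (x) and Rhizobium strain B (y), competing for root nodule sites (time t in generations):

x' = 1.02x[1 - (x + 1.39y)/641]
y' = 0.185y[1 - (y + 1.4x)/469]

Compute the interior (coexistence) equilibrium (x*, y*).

x* ≈ 11.5, y* ≈ 453

Setting both brackets to zero gives the nullclines x + 1.39y = 641 and 1.4x + y = 469.
Substituting y = 469 - 1.4x into the first: x(1 - 1.39·1.4) = 641 - 1.39·469.
So x* = -10.9/-0.946 = 11.5, and then y* = 469 - 1.4·11.5 = 453.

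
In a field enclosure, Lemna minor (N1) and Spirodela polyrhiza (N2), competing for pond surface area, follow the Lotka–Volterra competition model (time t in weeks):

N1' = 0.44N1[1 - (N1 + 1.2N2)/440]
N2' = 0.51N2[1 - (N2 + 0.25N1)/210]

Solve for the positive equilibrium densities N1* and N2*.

N1* ≈ 269, N2* ≈ 143

Setting both brackets to zero gives the nullclines N1 + 1.2N2 = 440 and 0.25N1 + N2 = 210.
Substituting N2 = 210 - 0.25N1 into the first: N1(1 - 1.2·0.25) = 440 - 1.2·210.
So N1* = 188/0.7 = 269, and then N2* = 210 - 0.25·269 = 143.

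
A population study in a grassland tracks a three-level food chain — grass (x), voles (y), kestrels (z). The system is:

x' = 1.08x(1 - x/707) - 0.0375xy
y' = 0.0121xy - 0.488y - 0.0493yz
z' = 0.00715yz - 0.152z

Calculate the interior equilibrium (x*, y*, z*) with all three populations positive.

From dz/dt = 0: 0.00715y* = 0.152, so y* = 21.3.
From dx/dt = 0: 1.08(1 - x*/707) = 0.0375·21.3, giving x* = 707·(1 - 0.738) = 185.
From dy/dt = 0: 0.0121·185 - 0.488 = 0.0493z*, so z* = 1.75/0.0493 = 35.5.

x* ≈ 185, y* ≈ 21.3, z* ≈ 35.5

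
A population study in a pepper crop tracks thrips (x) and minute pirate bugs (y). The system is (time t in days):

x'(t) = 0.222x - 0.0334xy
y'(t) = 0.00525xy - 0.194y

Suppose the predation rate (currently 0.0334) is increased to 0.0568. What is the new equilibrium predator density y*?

At the interior fixed point, setting dx/dt = 0 with x > 0 fixes y* = (prey growth rate)/(xy coefficient) — independent of the other coefficients.
With the change, y* = 0.222/0.0568 = 3.91; it falls from 6.65.

y* ≈ 3.91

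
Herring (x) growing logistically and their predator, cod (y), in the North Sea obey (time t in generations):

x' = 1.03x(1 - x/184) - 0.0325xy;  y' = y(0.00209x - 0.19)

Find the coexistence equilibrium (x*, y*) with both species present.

x* ≈ 90.9, y* ≈ 16

From dy/dt = 0 with y > 0: 0.00209x* = 0.19, so x* = 90.9.
Substitute into dx/dt = 0: 1.03(1 - 90.9/184) = 0.0325y*.
The bracket is 0.506, giving y* = 0.521/0.0325 = 16.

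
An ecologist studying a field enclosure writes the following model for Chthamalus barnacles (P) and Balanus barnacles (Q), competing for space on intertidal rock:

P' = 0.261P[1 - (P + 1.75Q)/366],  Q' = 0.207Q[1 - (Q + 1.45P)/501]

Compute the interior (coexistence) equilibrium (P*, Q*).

P* ≈ 332, Q* ≈ 19.3

Setting both brackets to zero gives the nullclines P + 1.75Q = 366 and 1.45P + Q = 501.
Substituting Q = 501 - 1.45P into the first: P(1 - 1.75·1.45) = 366 - 1.75·501.
So P* = -511/-1.54 = 332, and then Q* = 501 - 1.45·332 = 19.3.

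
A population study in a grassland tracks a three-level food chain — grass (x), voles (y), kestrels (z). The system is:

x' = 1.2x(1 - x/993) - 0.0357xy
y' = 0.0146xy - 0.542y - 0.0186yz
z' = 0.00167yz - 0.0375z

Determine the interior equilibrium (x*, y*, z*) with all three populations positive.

From dz/dt = 0: 0.00167y* = 0.0375, so y* = 22.5.
From dx/dt = 0: 1.2(1 - x*/993) = 0.0357·22.5, giving x* = 993·(1 - 0.668) = 330.
From dy/dt = 0: 0.0146·330 - 0.542 = 0.0186z*, so z* = 4.27/0.0186 = 230.

x* ≈ 330, y* ≈ 22.5, z* ≈ 230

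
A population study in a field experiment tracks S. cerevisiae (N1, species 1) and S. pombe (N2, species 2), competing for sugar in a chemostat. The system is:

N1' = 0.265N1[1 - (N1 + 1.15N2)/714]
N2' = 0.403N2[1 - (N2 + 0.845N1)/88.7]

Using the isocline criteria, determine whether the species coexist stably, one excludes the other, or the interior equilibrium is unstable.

species 1 excludes species 2

Compare the nullcline intercepts: K1/α12 = 714/1.15 = 621 > K2 = 88.7; K2/α21 = 88.7/0.845 = 105 < K1 = 714.
Since the inequalities point opposite ways, species 1 can invade but species 2 cannot.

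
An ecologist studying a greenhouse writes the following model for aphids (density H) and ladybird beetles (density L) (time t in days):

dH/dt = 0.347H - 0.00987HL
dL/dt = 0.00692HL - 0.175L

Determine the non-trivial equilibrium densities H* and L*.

Set dL/dt = 0 with L > 0: 0.00692H - 0.175 = 0, so H* = 0.175/0.00692 = 25.3.
Set dH/dt = 0 with H > 0: 0.347 - 0.00987L = 0, so L* = 0.347/0.00987 = 35.2.

H* ≈ 25.3, L* ≈ 35.2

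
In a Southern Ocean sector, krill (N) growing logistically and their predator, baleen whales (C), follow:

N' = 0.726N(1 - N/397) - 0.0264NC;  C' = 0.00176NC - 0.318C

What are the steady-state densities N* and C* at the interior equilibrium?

From dC/dt = 0 with C > 0: 0.00176N* = 0.318, so N* = 181.
Substitute into dN/dt = 0: 0.726(1 - 181/397) = 0.0264C*.
The bracket is 0.545, giving C* = 0.396/0.0264 = 15.

N* ≈ 181, C* ≈ 15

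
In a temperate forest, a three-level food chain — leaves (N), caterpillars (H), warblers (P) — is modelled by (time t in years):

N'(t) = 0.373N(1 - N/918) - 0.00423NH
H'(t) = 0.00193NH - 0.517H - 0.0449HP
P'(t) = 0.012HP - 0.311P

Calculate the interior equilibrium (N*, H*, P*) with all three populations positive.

N* ≈ 648, H* ≈ 25.9, P* ≈ 16.3

From dP/dt = 0: 0.012H* = 0.311, so H* = 25.9.
From dN/dt = 0: 0.373(1 - N*/918) = 0.00423·25.9, giving N* = 918·(1 - 0.294) = 648.
From dH/dt = 0: 0.00193·648 - 0.517 = 0.0449P*, so P* = 0.734/0.0449 = 16.3.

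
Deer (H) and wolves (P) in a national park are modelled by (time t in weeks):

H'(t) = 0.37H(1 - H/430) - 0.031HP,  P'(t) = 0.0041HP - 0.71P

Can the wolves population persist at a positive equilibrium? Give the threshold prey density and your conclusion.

The predator equation gives dP/dt > 0 only when H > 0.71/0.0041 = 173.
Without the predator, H → K = 430. Since 430 > 173, the predator can invade and persist.

Threshold H = 173; K > 173, so yes, the predator persists.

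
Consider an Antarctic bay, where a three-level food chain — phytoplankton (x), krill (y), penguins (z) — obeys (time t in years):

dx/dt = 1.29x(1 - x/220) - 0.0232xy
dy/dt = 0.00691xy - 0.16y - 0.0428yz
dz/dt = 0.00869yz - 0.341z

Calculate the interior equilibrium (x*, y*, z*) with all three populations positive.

x* ≈ 64.7, y* ≈ 39.2, z* ≈ 6.71

From dz/dt = 0: 0.00869y* = 0.341, so y* = 39.2.
From dx/dt = 0: 1.29(1 - x*/220) = 0.0232·39.2, giving x* = 220·(1 - 0.706) = 64.7.
From dy/dt = 0: 0.00691·64.7 - 0.16 = 0.0428z*, so z* = 0.287/0.0428 = 6.71.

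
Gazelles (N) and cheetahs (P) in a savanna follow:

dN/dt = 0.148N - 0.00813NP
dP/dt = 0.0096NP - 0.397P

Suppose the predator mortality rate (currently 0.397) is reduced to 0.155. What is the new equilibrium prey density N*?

N* ≈ 16.1

At the interior fixed point, setting dP/dt = 0 with P > 0 fixes N* = (predator death rate)/(NP coefficient) — independent of the other coefficients.
With the change, N* = 0.155/0.0096 = 16.1; it falls from 41.4.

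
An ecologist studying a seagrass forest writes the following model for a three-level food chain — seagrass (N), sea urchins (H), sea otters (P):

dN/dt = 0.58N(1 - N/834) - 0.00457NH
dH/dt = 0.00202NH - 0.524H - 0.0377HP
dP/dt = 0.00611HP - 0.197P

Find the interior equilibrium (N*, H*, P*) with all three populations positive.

From dP/dt = 0: 0.00611H* = 0.197, so H* = 32.2.
From dN/dt = 0: 0.58(1 - N*/834) = 0.00457·32.2, giving N* = 834·(1 - 0.254) = 622.
From dH/dt = 0: 0.00202·622 - 0.524 = 0.0377P*, so P* = 0.733/0.0377 = 19.4.

N* ≈ 622, H* ≈ 32.2, P* ≈ 19.4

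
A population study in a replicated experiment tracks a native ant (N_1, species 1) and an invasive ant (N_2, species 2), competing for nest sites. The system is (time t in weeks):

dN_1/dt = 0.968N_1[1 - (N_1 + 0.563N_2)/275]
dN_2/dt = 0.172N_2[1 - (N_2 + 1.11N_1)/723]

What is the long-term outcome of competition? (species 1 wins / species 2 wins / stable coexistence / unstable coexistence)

species 2 excludes species 1

Compare the nullcline intercepts: K1/α12 = 275/0.563 = 488 < K2 = 723; K2/α21 = 723/1.11 = 651 > K1 = 275.
Since the inequalities point opposite ways, species 2 can invade but species 1 cannot.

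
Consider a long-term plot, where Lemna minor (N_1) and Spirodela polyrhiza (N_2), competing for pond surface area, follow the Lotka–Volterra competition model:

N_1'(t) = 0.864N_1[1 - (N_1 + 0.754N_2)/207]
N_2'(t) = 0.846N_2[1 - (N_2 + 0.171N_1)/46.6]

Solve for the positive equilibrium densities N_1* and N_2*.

N_1* ≈ 197, N_2* ≈ 12.9

Setting both brackets to zero gives the nullclines N_1 + 0.754N_2 = 207 and 0.171N_1 + N_2 = 46.6.
Substituting N_2 = 46.6 - 0.171N_1 into the first: N_1(1 - 0.754·0.171) = 207 - 0.754·46.6.
So N_1* = 172/0.871 = 197, and then N_2* = 46.6 - 0.171·197 = 12.9.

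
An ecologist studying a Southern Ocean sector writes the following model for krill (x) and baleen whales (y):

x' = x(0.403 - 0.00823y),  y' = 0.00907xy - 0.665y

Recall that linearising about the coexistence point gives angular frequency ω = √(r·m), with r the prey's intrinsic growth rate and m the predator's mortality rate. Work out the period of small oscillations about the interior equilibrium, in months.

T ≈ 12.1 months

Here r = 0.403 and m = 0.665, so r·m = 0.268.
ω = √0.268 = 0.518 per month, hence T = 2π/ω ≈ 12.1 months.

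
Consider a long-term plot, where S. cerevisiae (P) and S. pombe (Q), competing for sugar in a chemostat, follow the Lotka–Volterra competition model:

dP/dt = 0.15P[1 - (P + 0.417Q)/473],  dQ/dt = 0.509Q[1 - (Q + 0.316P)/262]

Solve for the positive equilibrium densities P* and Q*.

P* ≈ 419, Q* ≈ 130

Setting both brackets to zero gives the nullclines P + 0.417Q = 473 and 0.316P + Q = 262.
Substituting Q = 262 - 0.316P into the first: P(1 - 0.417·0.316) = 473 - 0.417·262.
So P* = 364/0.868 = 419, and then Q* = 262 - 0.316·419 = 130.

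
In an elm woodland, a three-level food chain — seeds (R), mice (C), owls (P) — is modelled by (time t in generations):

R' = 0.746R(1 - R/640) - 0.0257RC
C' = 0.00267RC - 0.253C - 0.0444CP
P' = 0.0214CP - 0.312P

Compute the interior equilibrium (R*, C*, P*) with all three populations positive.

From dP/dt = 0: 0.0214C* = 0.312, so C* = 14.6.
From dR/dt = 0: 0.746(1 - R*/640) = 0.0257·14.6, giving R* = 640·(1 - 0.502) = 319.
From dC/dt = 0: 0.00267·319 - 0.253 = 0.0444P*, so P* = 0.598/0.0444 = 13.5.

R* ≈ 319, C* ≈ 14.6, P* ≈ 13.5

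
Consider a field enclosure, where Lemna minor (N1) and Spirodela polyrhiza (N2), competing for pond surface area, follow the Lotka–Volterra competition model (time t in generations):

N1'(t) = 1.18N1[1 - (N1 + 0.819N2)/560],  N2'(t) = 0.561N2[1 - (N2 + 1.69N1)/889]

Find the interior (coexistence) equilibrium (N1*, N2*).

N1* ≈ 438, N2* ≈ 149

Setting both brackets to zero gives the nullclines N1 + 0.819N2 = 560 and 1.69N1 + N2 = 889.
Substituting N2 = 889 - 1.69N1 into the first: N1(1 - 0.819·1.69) = 560 - 0.819·889.
So N1* = -168/-0.384 = 438, and then N2* = 889 - 1.69·438 = 149.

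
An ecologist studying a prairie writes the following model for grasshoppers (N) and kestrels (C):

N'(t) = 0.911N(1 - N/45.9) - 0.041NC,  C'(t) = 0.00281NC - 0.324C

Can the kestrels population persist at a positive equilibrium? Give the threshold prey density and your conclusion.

Threshold N = 115; K < 115, so no, the predator goes extinct.

The predator equation gives dC/dt > 0 only when N > 0.324/0.00281 = 115.
Without the predator, N → K = 45.9. Since 45.9 < 115, the predator cannot invade.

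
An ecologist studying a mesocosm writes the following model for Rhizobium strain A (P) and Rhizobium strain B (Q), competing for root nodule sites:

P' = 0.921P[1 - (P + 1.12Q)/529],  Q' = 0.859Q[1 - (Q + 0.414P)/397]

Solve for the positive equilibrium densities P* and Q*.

P* ≈ 157, Q* ≈ 332

Setting both brackets to zero gives the nullclines P + 1.12Q = 529 and 0.414P + Q = 397.
Substituting Q = 397 - 0.414P into the first: P(1 - 1.12·0.414) = 529 - 1.12·397.
So P* = 84.4/0.536 = 157, and then Q* = 397 - 0.414·157 = 332.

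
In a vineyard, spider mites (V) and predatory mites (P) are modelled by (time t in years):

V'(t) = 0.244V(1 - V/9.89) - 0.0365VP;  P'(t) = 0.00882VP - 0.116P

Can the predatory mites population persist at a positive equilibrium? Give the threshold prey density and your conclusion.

Threshold V = 13.2; K < 13.2, so no, the predator goes extinct.

The predator equation gives dP/dt > 0 only when V > 0.116/0.00882 = 13.2.
Without the predator, V → K = 9.89. Since 9.89 < 13.2, the predator cannot invade.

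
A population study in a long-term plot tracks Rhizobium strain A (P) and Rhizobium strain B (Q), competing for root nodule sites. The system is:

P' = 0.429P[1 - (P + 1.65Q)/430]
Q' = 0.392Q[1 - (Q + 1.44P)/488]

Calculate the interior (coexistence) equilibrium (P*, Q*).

P* ≈ 273, Q* ≈ 95.3

Setting both brackets to zero gives the nullclines P + 1.65Q = 430 and 1.44P + Q = 488.
Substituting Q = 488 - 1.44P into the first: P(1 - 1.65·1.44) = 430 - 1.65·488.
So P* = -375/-1.38 = 273, and then Q* = 488 - 1.44·273 = 95.3.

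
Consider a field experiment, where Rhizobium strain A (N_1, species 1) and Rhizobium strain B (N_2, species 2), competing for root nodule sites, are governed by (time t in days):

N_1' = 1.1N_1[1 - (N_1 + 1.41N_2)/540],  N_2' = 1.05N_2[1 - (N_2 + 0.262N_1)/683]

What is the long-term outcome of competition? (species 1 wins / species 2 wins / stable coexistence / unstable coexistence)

Compare the nullcline intercepts: K1/α12 = 540/1.41 = 383 < K2 = 683; K2/α21 = 683/0.262 = 2610 > K1 = 540.
Since the inequalities point opposite ways, species 2 can invade but species 1 cannot.

species 2 excludes species 1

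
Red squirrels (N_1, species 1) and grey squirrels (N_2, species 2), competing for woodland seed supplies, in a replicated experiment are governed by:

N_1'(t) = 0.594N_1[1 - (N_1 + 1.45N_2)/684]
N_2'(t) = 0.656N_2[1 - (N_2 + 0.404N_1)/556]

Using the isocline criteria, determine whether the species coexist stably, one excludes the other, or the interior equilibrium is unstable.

species 2 excludes species 1

Compare the nullcline intercepts: K1/α12 = 684/1.45 = 472 < K2 = 556; K2/α21 = 556/0.404 = 1380 > K1 = 684.
Since the inequalities point opposite ways, species 2 can invade but species 1 cannot.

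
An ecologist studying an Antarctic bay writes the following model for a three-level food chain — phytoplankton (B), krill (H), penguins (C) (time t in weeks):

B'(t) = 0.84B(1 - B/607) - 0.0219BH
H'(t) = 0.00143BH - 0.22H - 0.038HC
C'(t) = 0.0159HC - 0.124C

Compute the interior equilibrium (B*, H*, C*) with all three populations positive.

From dC/dt = 0: 0.0159H* = 0.124, so H* = 7.8.
From dB/dt = 0: 0.84(1 - B*/607) = 0.0219·7.8, giving B* = 607·(1 - 0.203) = 484.
From dH/dt = 0: 0.00143·484 - 0.22 = 0.038C*, so C* = 0.472/0.038 = 12.4.

B* ≈ 484, H* ≈ 7.8, C* ≈ 12.4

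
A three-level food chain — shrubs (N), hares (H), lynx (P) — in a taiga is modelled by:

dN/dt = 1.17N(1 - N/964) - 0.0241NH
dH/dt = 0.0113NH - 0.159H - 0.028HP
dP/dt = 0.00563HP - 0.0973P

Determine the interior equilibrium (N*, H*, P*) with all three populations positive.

N* ≈ 621, H* ≈ 17.3, P* ≈ 245

From dP/dt = 0: 0.00563H* = 0.0973, so H* = 17.3.
From dN/dt = 0: 1.17(1 - N*/964) = 0.0241·17.3, giving N* = 964·(1 - 0.356) = 621.
From dH/dt = 0: 0.0113·621 - 0.159 = 0.028P*, so P* = 6.86/0.028 = 245.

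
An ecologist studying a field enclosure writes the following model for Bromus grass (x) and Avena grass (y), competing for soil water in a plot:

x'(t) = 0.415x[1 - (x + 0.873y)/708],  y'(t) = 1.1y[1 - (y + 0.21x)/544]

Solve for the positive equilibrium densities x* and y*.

x* ≈ 285, y* ≈ 484

Setting both brackets to zero gives the nullclines x + 0.873y = 708 and 0.21x + y = 544.
Substituting y = 544 - 0.21x into the first: x(1 - 0.873·0.21) = 708 - 0.873·544.
So x* = 233/0.817 = 285, and then y* = 544 - 0.21·285 = 484.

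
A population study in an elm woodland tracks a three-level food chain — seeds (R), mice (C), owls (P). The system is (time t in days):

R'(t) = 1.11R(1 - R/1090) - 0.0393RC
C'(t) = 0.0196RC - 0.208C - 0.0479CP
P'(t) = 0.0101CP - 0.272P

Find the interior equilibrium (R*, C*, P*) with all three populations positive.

From dP/dt = 0: 0.0101C* = 0.272, so C* = 26.9.
From dR/dt = 0: 1.11(1 - R*/1090) = 0.0393·26.9, giving R* = 1090·(1 - 0.953) = 50.7.
From dC/dt = 0: 0.0196·50.7 - 0.208 = 0.0479P*, so P* = 0.786/0.0479 = 16.4.

R* ≈ 50.7, C* ≈ 26.9, P* ≈ 16.4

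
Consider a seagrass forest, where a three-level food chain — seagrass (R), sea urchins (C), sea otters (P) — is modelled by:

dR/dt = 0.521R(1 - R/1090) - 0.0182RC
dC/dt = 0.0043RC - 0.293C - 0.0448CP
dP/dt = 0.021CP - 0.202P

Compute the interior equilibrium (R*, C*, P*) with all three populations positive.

From dP/dt = 0: 0.021C* = 0.202, so C* = 9.62.
From dR/dt = 0: 0.521(1 - R*/1090) = 0.0182·9.62, giving R* = 1090·(1 - 0.336) = 724.
From dC/dt = 0: 0.0043·724 - 0.293 = 0.0448P*, so P* = 2.82/0.0448 = 62.9.

R* ≈ 724, C* ≈ 9.62, P* ≈ 62.9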